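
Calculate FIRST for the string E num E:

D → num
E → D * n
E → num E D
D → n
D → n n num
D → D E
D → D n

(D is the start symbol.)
{ 'n', 'num' }

FIRST sets of the non-terminals involved (from the grammar, by fixed-point iteration):
  FIRST(E) = { 'n', 'num' }

To compute FIRST(E num E), process the symbols left to right:
Symbol E is a non-terminal. Add FIRST(E) \ {ε} = { 'n', 'num' }
E is not nullable (ε ∉ FIRST(E)), so stop here.
FIRST(E num E) = { 'n', 'num' }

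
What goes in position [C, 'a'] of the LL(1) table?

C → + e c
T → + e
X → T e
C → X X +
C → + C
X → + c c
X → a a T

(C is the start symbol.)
To find M[C, 'a'], we find productions for C where 'a' is in the predict set (PREDICT(N → α) = (FIRST(α) \ {ε}) ∪ (FOLLOW(N) if α ⇒* ε)).

Relevant sets:
  FIRST(X) = { '+', 'a' }

C → + e c: PREDICT = { '+' }
C → X X +: PREDICT = { '+', 'a' }
  'a' is in predict set, so this production goes in M[C, 'a']
C → + C: PREDICT = { '+' }

M[C, 'a'] = C → X X +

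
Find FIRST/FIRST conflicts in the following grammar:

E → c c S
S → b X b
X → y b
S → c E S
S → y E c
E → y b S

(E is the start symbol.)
Productions for E:
  E → c c S: FIRST = { 'c' }
  E → y b S: FIRST = { 'y' }
Productions for S:
  S → b X b: FIRST = { 'b' }
  S → c E S: FIRST = { 'c' }
  S → y E c: FIRST = { 'y' }
X has only one production, so no FIRST/FIRST conflict is possible there.

All alternatives of each non-terminal have pairwise disjoint FIRST sets.

Answer: No FIRST/FIRST conflicts.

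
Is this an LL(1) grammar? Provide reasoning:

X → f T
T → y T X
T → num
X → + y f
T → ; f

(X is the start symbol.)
Yes, the grammar is LL(1).

A grammar is LL(1) if for each non-terminal N with multiple productions, the predict sets of those productions are pairwise disjoint, where PREDICT(N → α) = (FIRST(α) \ {ε}) ∪ (FOLLOW(N) if α ⇒* ε).

For X:
  PREDICT(X → f T) = { 'f' }
  PREDICT(X → '+' y f) = { '+' }
For T:
  PREDICT(T → y T X) = { 'y' }
  PREDICT(T → num) = { 'num' }
  PREDICT(T → ';' f) = { ';' }

All predict sets are disjoint. The grammar IS LL(1).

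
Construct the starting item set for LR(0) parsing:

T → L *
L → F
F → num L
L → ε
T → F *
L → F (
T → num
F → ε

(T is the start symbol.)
First, augment the grammar with T' → T
I₀ = CLOSURE({ [T' → . T] }):
  [T' → . T] has the dot before T: add [T → . L *], [T → . F *], [T → . num]
  [T → . L *] has the dot before L: add [L → . F], [L → .], [L → . F (]
  [T → . F *] has the dot before F: add [F → . num L], [F → .]
No further items can be added.

I₀ = { [F → . num L], [F → .], [L → . F (], [L → . F], [L → .], [T → . F *], [T → . L *], [T → . num], [T' → . T] }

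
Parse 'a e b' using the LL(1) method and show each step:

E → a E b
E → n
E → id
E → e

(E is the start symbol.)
Stack is shown with the top on the left.

Stack    Input    Action
------------------------
E $      a e b $  output E → a E b
a E b $  a e b $  match 'a'
E b $    e b $    output E → e
e b $    e b $    match 'e'
b $      b $      match 'b'
$        $        accept

The string is accepted.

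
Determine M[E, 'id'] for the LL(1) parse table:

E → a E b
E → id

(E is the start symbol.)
To find M[E, 'id'], we find productions for E where 'id' is in the predict set (PREDICT(N → α) = (FIRST(α) \ {ε}) ∪ (FOLLOW(N) if α ⇒* ε)).

E → a E b: PREDICT = { 'a' }
E → id: PREDICT = { 'id' }
  'id' is in predict set, so this production goes in M[E, 'id']

M[E, 'id'] = E → id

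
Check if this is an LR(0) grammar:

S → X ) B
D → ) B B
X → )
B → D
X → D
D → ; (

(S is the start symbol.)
No. Shift-reduce conflict between [X → ) .] and [D → . ) B B]

Augment with S' → S and build the canonical LR(0) collection (I0 = CLOSURE({[S' → . S]}), then GOTO on every symbol after a dot until no new states appear). It has 13 states:
  I0: { [D → . ) B B], [D → . ; (], [S → . X ) B], [S' → . S], [X → . )], [X → . D] }  — shift
  I1: { [B → . D], [D → ) . B B], [D → . ) B B], [D → . ; (], [X → ) .] }  — shift, reduce
  I2: { [D → ; . (] }  — shift
  I3: { [X → D .] }  — reduce
  I4: { [S' → S .] }  — accept
  I5: { [S → X . ) B] }  — shift
  I6: { [B → . D], [D → . ) B B], [D → . ; (], [S → X ) . B] }  — shift
  I7: { [B → . D], [D → ) . B B], [D → . ) B B], [D → . ; (] }  — shift
  I8: { [S → X ) B .] }  — reduce
  I9: { [B → D .] }  — reduce
  I10: { [B → . D], [D → ) B . B], [D → . ) B B], [D → . ; (] }  — shift
  I11: { [D → ) B B .] }  — reduce
  I12: { [D → ; ( .] }  — reduce

Conflict in state I1:
  Shift-reduce conflict between [X → ) .] and [D → . ) B B]
So the grammar is NOT LR(0).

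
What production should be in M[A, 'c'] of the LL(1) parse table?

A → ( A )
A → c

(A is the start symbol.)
To find M[A, 'c'], we find productions for A where 'c' is in the predict set (PREDICT(N → α) = (FIRST(α) \ {ε}) ∪ (FOLLOW(N) if α ⇒* ε)).

A → ( A ): PREDICT = { '(' }
A → c: PREDICT = { 'c' }
  'c' is in predict set, so this production goes in M[A, 'c']

M[A, 'c'] = A → c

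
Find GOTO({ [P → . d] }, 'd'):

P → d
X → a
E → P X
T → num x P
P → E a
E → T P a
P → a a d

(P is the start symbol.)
{ [P → d .] }

GOTO(I, 'd') = CLOSURE({ [A → αX.β] : [A → α.Xβ] ∈ I, X = 'd' })

Items with dot before 'd', with the dot advanced:
  [P → . d] → [P → d .]
Closure adds nothing (no advanced item has the dot before a non-terminal).

GOTO = { [P → d .] }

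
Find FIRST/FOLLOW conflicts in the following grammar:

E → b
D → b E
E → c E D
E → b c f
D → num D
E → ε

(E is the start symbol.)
Yes. E → b with FOLLOW(E) on { 'b' }; E → b c f with FOLLOW(E) on { 'b' }

A FIRST/FOLLOW conflict occurs when a non-terminal N has a nullable alternative N → β (β ⇒* ε) and another alternative N → α with FIRST(α) ∩ FOLLOW(N) ≠ ∅: on such a lookahead the parser cannot decide between expanding α and letting N vanish via β.

Nullable non-terminals: E.

E: nullable alternative(s) E → ε; FOLLOW(E) = { $, 'b', 'num' }
  E → b: FIRST \ {ε} = { 'b' } — overlaps FOLLOW(E) on { 'b' }: CONFLICT
  E → c E D: FIRST \ {ε} = { 'c' } — disjoint from FOLLOW(E)
  E → b c f: FIRST \ {ε} = { 'b' } — overlaps FOLLOW(E) on { 'b' }: CONFLICT
  E → ε: FIRST \ {ε} = { } — this is the only nullable alternative, skip

D has no nullable alternative, so no FIRST/FOLLOW check is needed there.

So the grammar has 2 FIRST/FOLLOW conflicts (marked CONFLICT above).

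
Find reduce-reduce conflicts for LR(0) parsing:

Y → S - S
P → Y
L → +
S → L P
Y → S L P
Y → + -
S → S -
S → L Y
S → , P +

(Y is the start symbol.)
Yes — I14: [P → Y .] vs [S → L Y .]

A reduce-reduce conflict occurs when an LR(0) state has two complete items [A → α .] and [B → β .] — both call for a reduction, and with no lookahead the parser cannot choose between them.

Augment with Y' → Y and build the canonical LR(0) collection (I0 = CLOSURE({[Y' → . Y]}), then GOTO on every symbol after a dot until no new states appear). It has 18 states:
  I0: { [L → . +], [S → . , P +], [S → . L P], [S → . L Y], [S → . S -], [Y → . + -], [Y → . S - S], [Y → . S L P], [Y' → . Y] }  — shift
  I1: { [L → + .], [Y → + . -] }  — shift, reduce
  I2: { [L → . +], [P → . Y], [S → , . P +], [S → . , P +], [S → . L P], [S → . L Y], [S → . S -], [Y → . + -], [Y → . S - S], [Y → . S L P] }  — shift
  I3: { [L → . +], [P → . Y], [S → . , P +], [S → . L P], [S → . L Y], [S → . S -], [S → L . P], [S → L . Y], [Y → . + -], [Y → . S - S], [Y → . S L P] }  — shift
  I4: { [L → . +], [S → S . -], [Y → S . - S], [Y → S . L P] }  — shift
  I5: { [Y' → Y .] }  — accept
  I6: { [L → + .] }  — reduce
  I7: { [L → . +], [S → . , P +], [S → . L P], [S → . L Y], [S → . S -], [S → S - .], [Y → S - . S] }  — shift, reduce
  I8: { [L → . +], [P → . Y], [S → . , P +], [S → . L P], [S → . L Y], [S → . S -], [Y → . + -], [Y → . S - S], [Y → . S L P], [Y → S L . P] }  — shift
  I9: { [Y → S L P .] }  — reduce
  I10: { [P → Y .] }  — reduce
  I11: { [S → S . -], [Y → S - S .] }  — shift, reduce
  I12: { [S → S - .] }  — reduce
  I13: { [S → L P .] }  — reduce
  I14: { [P → Y .], [S → L Y .] }  — 2 reduces
  I15: { [S → , P . +] }  — shift
  I16: { [S → , P + .] }  — reduce
  I17: { [Y → + - .] }  — reduce

I14 contains complete items [P → Y .], [S → L Y .] — reduce-reduce conflict.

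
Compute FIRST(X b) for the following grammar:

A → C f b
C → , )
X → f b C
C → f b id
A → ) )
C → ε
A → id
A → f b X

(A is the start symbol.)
{ 'f' }

FIRST sets of the non-terminals involved (from the grammar, by fixed-point iteration):
  FIRST(X) = { 'f' }

To compute FIRST(X b), process the symbols left to right:
Symbol X is a non-terminal. Add FIRST(X) \ {ε} = { 'f' }
X is not nullable (ε ∉ FIRST(X)), so stop here.
FIRST(X b) = { 'f' }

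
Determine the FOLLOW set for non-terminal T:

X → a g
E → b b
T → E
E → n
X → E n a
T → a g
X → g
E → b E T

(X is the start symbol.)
In E → b E T: T is at the end, add FOLLOW(E)

The FOLLOW sets referred to above (computed the same way, to a fixed point):
  FOLLOW(E) = { 'a', 'b', 'n' }

Taking the union: FOLLOW(T) = { 'a', 'b', 'n' }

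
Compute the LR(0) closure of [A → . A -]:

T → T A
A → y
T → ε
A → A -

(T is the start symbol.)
Start with: [A → . A -]
  [A → . A -] has the dot before A: add [A → . y]
No further items can be added.

CLOSURE = { [A → . A -], [A → . y] }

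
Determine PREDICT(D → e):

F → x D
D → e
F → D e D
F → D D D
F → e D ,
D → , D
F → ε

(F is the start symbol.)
{ 'e' }

PREDICT(D → e) = (FIRST(RHS) \ {ε}) ∪ (FOLLOW(D) if ε ∈ FIRST(RHS), i.e. RHS ⇒* ε)
FIRST(e) = { 'e' }
ε ∉ FIRST(e), so FOLLOW(D) is not added.
PREDICT(D → e) = { 'e' }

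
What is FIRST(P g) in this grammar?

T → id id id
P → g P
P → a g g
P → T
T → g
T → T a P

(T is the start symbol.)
FIRST sets of the non-terminals involved (from the grammar, by fixed-point iteration):
  FIRST(P) = { 'a', 'g', 'id' }

To compute FIRST(P g), process the symbols left to right:
Symbol P is a non-terminal. Add FIRST(P) \ {ε} = { 'a', 'g', 'id' }
P is not nullable (ε ∉ FIRST(P)), so stop here.
FIRST(P g) = { 'a', 'g', 'id' }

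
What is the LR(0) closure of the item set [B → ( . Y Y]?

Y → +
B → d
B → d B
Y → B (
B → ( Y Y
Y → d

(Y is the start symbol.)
{ [B → ( . Y Y], [B → . ( Y Y], [B → . d B], [B → . d], [Y → . +], [Y → . B (], [Y → . d] }

To compute CLOSURE, for each item [A → α.Bβ] where B is a non-terminal, add [B → .γ] for all productions B → γ; repeat for the newly added items until nothing changes.

Start with: [B → ( . Y Y]
  [B → ( . Y Y] has the dot before Y: add [Y → . +], [Y → . B (], [Y → . d]
  [Y → . B (] has the dot before B: add [B → . d], [B → . d B], [B → . ( Y Y]
No further items can be added.

CLOSURE = { [B → ( . Y Y], [B → . ( Y Y], [B → . d B], [B → . d], [Y → . +], [Y → . B (], [Y → . d] }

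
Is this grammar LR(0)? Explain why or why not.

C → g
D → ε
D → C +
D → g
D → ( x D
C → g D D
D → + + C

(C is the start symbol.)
Augment with C' → C and build the canonical LR(0) collection (I0 = CLOSURE({[C' → . C]}), then GOTO on every symbol after a dot until no new states appear). It has 14 states:
  I0: { [C → . g D D], [C → . g], [C' → . C] }  — shift
  I1: { [C' → C .] }  — accept
  I2: { [C → . g D D], [C → . g], [C → g . D D], [C → g .], [D → . ( x D], [D → . + + C], [D → . C +], [D → . g], [D → .] }  — shift, 2 reduces
  I3: { [D → ( . x D] }  — shift
  I4: { [D → + . + C] }  — shift
  I5: { [D → C . +] }  — shift
  I6: { [C → . g D D], [C → . g], [C → g D . D], [D → . ( x D], [D → . + + C], [D → . C +], [D → . g], [D → .] }  — shift, reduce
  I7: { [C → . g D D], [C → . g], [C → g . D D], [C → g .], [D → . ( x D], [D → . + + C], [D → . C +], [D → . g], [D → .], [D → g .] }  — shift, 3 reduces
  I8: { [C → g D D .] }  — reduce
  I9: { [D → C + .] }  — reduce
  I10: { [C → . g D D], [C → . g], [D → + + . C] }  — shift
  I11: { [D → + + C .] }  — reduce
  I12: { [C → . g D D], [C → . g], [D → ( x . D], [D → . ( x D], [D → . + + C], [D → . C +], [D → . g], [D → .] }  — shift, reduce
  I13: { [D → ( x D .] }  — reduce

Conflict in state I2:
  Shift-reduce conflict between [C → g .] and [C → . g]
So the grammar is NOT LR(0).

Answer: No. Shift-reduce conflict between [C → g .] and [C → . g]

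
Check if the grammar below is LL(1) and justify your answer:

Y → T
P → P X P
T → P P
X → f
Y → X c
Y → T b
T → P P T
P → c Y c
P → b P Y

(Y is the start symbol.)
Relevant sets:
  FIRST(T) = { 'b', 'c' }
  FIRST(X) = { 'f' }
  FIRST(P) = { 'b', 'c' }

For Y:
  PREDICT(Y → T) = { 'b', 'c' }
  PREDICT(Y → X c) = { 'f' }
  PREDICT(Y → T b) = { 'b', 'c' }
For P:
  PREDICT(P → P X P) = { 'b', 'c' }
  PREDICT(P → c Y c) = { 'c' }
  PREDICT(P → b P Y) = { 'b' }
For T:
  PREDICT(T → P P) = { 'b', 'c' }
  PREDICT(T → P P T) = { 'b', 'c' }
X has a single production, so nothing to check there.

Conflict found: Predict set conflict for Y: { 'b', 'c' }
The grammar is NOT LL(1).

Answer: No. Predict set conflict for Y: { 'b', 'c' }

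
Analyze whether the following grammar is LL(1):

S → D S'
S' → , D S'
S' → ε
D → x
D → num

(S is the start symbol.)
Yes, the grammar is LL(1).

Relevant sets:
  FOLLOW(S') = { $ }

For S':
  PREDICT(S' → ',' D S') = { ',' }
  PREDICT(S' → ε) = { $ }
For D:
  PREDICT(D → x) = { 'x' }
  PREDICT(D → num) = { 'num' }
S has a single production, so nothing to check there.

All predict sets are disjoint. The grammar IS LL(1).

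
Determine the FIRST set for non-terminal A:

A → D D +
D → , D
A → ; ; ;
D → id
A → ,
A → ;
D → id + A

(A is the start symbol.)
To compute FIRST(A), examine every production with A on the left-hand side, reading each right-hand side left to right until a non-nullable symbol is reached.

FIRST sets of the other non-terminals involved (by the same procedure, iterated to a fixed point):
  FIRST(D) = { ',', 'id' }

From A → D D +:
  - D is a non-terminal: add FIRST(D) \ {ε} = { ',', 'id' }
    D is not nullable, so stop
From A → ; ; ;:
  - ';' is a terminal: add ';' and stop
From A → ,:
  - ',' is a terminal: add ',' and stop
From A → ;:
  - ';' is a terminal: add ';' and stop

Collecting: FIRST(A) = { ',', ';', 'id' }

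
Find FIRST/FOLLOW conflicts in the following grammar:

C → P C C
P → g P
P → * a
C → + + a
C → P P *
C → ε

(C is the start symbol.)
Yes. C → P C C with FOLLOW(C) on { '*', 'g' }; C → '+' '+' a with FOLLOW(C) on { '+' }; C → P P '*' with FOLLOW(C) on { '*', 'g' }

A FIRST/FOLLOW conflict occurs when a non-terminal N has a nullable alternative N → β (β ⇒* ε) and another alternative N → α with FIRST(α) ∩ FOLLOW(N) ≠ ∅: on such a lookahead the parser cannot decide between expanding α and letting N vanish via β.

Nullable non-terminals: C.
FIRST sets used below: FIRST(P) = { '*', 'g' }

C: nullable alternative(s) C → ε; FOLLOW(C) = { $, '*', '+', 'g' }
  C → P C C: FIRST \ {ε} = { '*', 'g' } — overlaps FOLLOW(C) on { '*', 'g' }: CONFLICT
  C → + + a: FIRST \ {ε} = { '+' } — overlaps FOLLOW(C) on { '+' }: CONFLICT
  C → P P *: FIRST \ {ε} = { '*', 'g' } — overlaps FOLLOW(C) on { '*', 'g' }: CONFLICT
  C → ε: FIRST \ {ε} = { } — this is the only nullable alternative, skip

P has no nullable alternative, so no FIRST/FOLLOW check is needed there.

So the grammar has 3 FIRST/FOLLOW conflicts (marked CONFLICT above).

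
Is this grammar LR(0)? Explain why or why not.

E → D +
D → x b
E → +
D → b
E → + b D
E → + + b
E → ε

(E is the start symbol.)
Augment with E' → E and build the canonical LR(0) collection (I0 = CLOSURE({[E' → . E]}), then GOTO on every symbol after a dot until no new states appear). It has 12 states:
  I0: { [D → . b], [D → . x b], [E → . + + b], [E → . + b D], [E → . +], [E → . D +], [E → .], [E' → . E] }  — shift, reduce
  I1: { [E → + . + b], [E → + . b D], [E → + .] }  — shift, reduce
  I2: { [E → D . +] }  — shift
  I3: { [E' → E .] }  — accept
  I4: { [D → b .] }  — reduce
  I5: { [D → x . b] }  — shift
  I6: { [D → x b .] }  — reduce
  I7: { [E → D + .] }  — reduce
  I8: { [E → + + . b] }  — shift
  I9: { [D → . b], [D → . x b], [E → + b . D] }  — shift
  I10: { [E → + b D .] }  — reduce
  I11: { [E → + + b .] }  — reduce

Conflict in state I0:
  Shift-reduce conflict between [E → .] and [D → . b]
So the grammar is NOT LR(0).

Answer: No. Shift-reduce conflict between [E → .] and [D → . b]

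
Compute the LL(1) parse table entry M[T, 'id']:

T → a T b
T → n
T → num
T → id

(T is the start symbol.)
To find M[T, 'id'], we find productions for T where 'id' is in the predict set (PREDICT(N → α) = (FIRST(α) \ {ε}) ∪ (FOLLOW(N) if α ⇒* ε)).

T → a T b: PREDICT = { 'a' }
T → n: PREDICT = { 'n' }
T → num: PREDICT = { 'num' }
T → id: PREDICT = { 'id' }
  'id' is in predict set, so this production goes in M[T, 'id']

M[T, 'id'] = T → id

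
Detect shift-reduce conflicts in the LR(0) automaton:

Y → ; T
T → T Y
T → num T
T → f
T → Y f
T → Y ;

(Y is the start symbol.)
Augment with Y' → Y and build the canonical LR(0) collection (I0 = CLOSURE({[Y' → . Y]}), then GOTO on every symbol after a dot until no new states appear). It has 11 states:
  I0: { [Y → . ; T], [Y' → . Y] }  — shift
  I1: { [T → . T Y], [T → . Y ;], [T → . Y f], [T → . f], [T → . num T], [Y → . ; T], [Y → ; . T] }  — shift
  I2: { [Y' → Y .] }  — accept
  I3: { [T → T . Y], [Y → . ; T], [Y → ; T .] }  — shift, reduce
  I4: { [T → Y . ;], [T → Y . f] }  — shift
  I5: { [T → f .] }  — reduce
  I6: { [T → . T Y], [T → . Y ;], [T → . Y f], [T → . f], [T → . num T], [T → num . T], [Y → . ; T] }  — shift
  I7: { [T → T . Y], [T → num T .], [Y → . ; T] }  — shift, reduce
  I8: { [T → T Y .] }  — reduce
  I9: { [T → Y ; .] }  — reduce
  I10: { [T → Y f .] }  — reduce

I3 contains reduce item [Y → ; T .] and shift item [Y → . ; T] — shift-reduce conflict.
I7 contains reduce item [T → num T .] and shift item [Y → . ; T] — shift-reduce conflict.

Answer: Yes — I3: [Y → ; T .] vs [Y → . ; T]; I7: [T → num T .] vs [Y → . ; T]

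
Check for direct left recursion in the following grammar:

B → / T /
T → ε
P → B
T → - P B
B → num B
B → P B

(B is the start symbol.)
No direct left recursion

Direct left recursion occurs when N → N α for some non-terminal N (the right-hand side begins with the left-hand side itself).

B → / T /: starts with '/'
T → ε: starts with ε
P → B: starts with B
T → - P B: starts with '-'
B → num B: starts with num
B → P B: starts with P

No direct left recursion found.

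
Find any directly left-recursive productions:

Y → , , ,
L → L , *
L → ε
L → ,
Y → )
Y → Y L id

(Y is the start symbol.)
Direct left recursion occurs when N → N α for some non-terminal N (the right-hand side begins with the left-hand side itself).

Y → , , ,: starts with ','
L → L , *: LEFT RECURSIVE (starts with L)
L → ε: starts with ε
L → ,: starts with ','
Y → ): starts with ')'
Y → Y L id: LEFT RECURSIVE (starts with Y)

The grammar has direct left recursion on: L, Y.

Answer: Yes, L, Y are left-recursive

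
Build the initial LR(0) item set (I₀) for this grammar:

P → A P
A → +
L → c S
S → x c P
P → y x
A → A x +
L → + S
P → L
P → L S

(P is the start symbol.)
{ [A → . +], [A → . A x +], [L → . + S], [L → . c S], [P → . A P], [P → . L S], [P → . L], [P → . y x], [P' → . P] }

First, augment the grammar with P' → P
I₀ = CLOSURE({ [P' → . P] }):
  [P' → . P] has the dot before P: add [P → . A P], [P → . y x], [P → . L], [P → . L S]
  [P → . A P] has the dot before A: add [A → . +], [A → . A x +]
  [P → . L] has the dot before L: add [L → . c S], [L → . + S]
No further items can be added.

I₀ = { [A → . +], [A → . A x +], [L → . + S], [L → . c S], [P → . A P], [P → . L S], [P → . L], [P → . y x], [P' → . P] }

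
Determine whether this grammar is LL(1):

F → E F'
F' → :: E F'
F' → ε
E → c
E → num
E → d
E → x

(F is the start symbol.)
A grammar is LL(1) if for each non-terminal N with multiple productions, the predict sets of those productions are pairwise disjoint, where PREDICT(N → α) = (FIRST(α) \ {ε}) ∪ (FOLLOW(N) if α ⇒* ε).

Relevant sets:
  FOLLOW(F') = { $ }

For F':
  PREDICT(F' → :: E F') = { '::' }
  PREDICT(F' → ε) = { $ }
For E:
  PREDICT(E → c) = { 'c' }
  PREDICT(E → num) = { 'num' }
  PREDICT(E → d) = { 'd' }
  PREDICT(E → x) = { 'x' }
F has a single production, so nothing to check there.

All predict sets are disjoint. The grammar IS LL(1).

Answer: Yes, the grammar is LL(1).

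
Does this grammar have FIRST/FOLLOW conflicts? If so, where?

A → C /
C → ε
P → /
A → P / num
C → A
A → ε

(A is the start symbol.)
A FIRST/FOLLOW conflict occurs when a non-terminal N has a nullable alternative N → β (β ⇒* ε) and another alternative N → α with FIRST(α) ∩ FOLLOW(N) ≠ ∅: on such a lookahead the parser cannot decide between expanding α and letting N vanish via β.

Nullable non-terminals: A, C.
FIRST sets used below: FIRST(C) = { '/', ε }, FIRST(P) = { '/' }, FIRST(A) = { '/', ε }

A: nullable alternative(s) A → ε; FOLLOW(A) = { $, '/' }
  A → C /: FIRST \ {ε} = { '/' } — overlaps FOLLOW(A) on { '/' }: CONFLICT
  A → P / num: FIRST \ {ε} = { '/' } — overlaps FOLLOW(A) on { '/' }: CONFLICT
  A → ε: FIRST \ {ε} = { } — this is the only nullable alternative, skip

C: nullable alternative(s) C → ε, C → A; FOLLOW(C) = { '/' }
  C → ε: FIRST \ {ε} = { } — disjoint from FOLLOW(C)
  C → A: FIRST \ {ε} = { '/' } — overlaps FOLLOW(C) on { '/' }: CONFLICT

P has no nullable alternative, so no FIRST/FOLLOW check is needed there.

So the grammar has 3 FIRST/FOLLOW conflicts (marked CONFLICT above).

Answer: Yes. A → C '/' with FOLLOW(A) on { '/' }; A → P '/' num with FOLLOW(A) on { '/' }; C → A with FOLLOW(C) on { '/' }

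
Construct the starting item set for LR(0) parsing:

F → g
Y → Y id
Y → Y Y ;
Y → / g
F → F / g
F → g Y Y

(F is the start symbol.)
{ [F → . F / g], [F → . g Y Y], [F → . g], [F' → . F] }

First, augment the grammar with F' → F
I₀ = CLOSURE({ [F' → . F] }):
  [F' → . F] has the dot before F: add [F → . g], [F → . F / g], [F → . g Y Y]
No further items can be added.

I₀ = { [F → . F / g], [F → . g Y Y], [F → . g], [F' → . F] }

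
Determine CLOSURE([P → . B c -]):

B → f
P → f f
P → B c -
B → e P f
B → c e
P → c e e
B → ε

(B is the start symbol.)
Start with: [P → . B c -]
  [P → . B c -] has the dot before B: add [B → . f], [B → . e P f], [B → . c e], [B → .]
No further items can be added.

CLOSURE = { [B → . c e], [B → . e P f], [B → . f], [B → .], [P → . B c -] }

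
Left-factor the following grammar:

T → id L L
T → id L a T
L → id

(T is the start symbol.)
Left-factoring transforms A → αβ₁ | αβ₂ into A → αA' and A' → β₁ | β₂
(α is the longest common prefix among the alternatives). Repeat until
no nonterminal has two alternatives with a common prefix.

Round 1: T has alternatives sharing prefix 'id L'. Introduce T': T → id L T'
  Add: T' → L
  Add: T' → a T

No remaining common prefixes — done.

Resulting grammar:
T → id L T'
T' → L
T' → a T
L → id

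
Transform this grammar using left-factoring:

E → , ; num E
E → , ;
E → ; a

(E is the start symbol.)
E → , ; E'
E' → num E
E' → ε
E → ; a

Left-factoring transforms A → αβ₁ | αβ₂ into A → αA' and A' → β₁ | β₂
(α is the longest common prefix among the alternatives). Repeat until
no nonterminal has two alternatives with a common prefix.

Round 1: E has alternatives sharing prefix ', ;'. Introduce E': E → , ; E'
  Add: E' → num E
  Add: E' → ε

No remaining common prefixes — done.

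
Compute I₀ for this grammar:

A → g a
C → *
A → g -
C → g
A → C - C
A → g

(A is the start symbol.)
First, augment the grammar with A' → A
I₀ = CLOSURE({ [A' → . A] }):
  [A' → . A] has the dot before A: add [A → . g a], [A → . g -], [A → . C - C], [A → . g]
  [A → . C - C] has the dot before C: add [C → . *], [C → . g]
No further items can be added.

I₀ = { [A → . C - C], [A → . g -], [A → . g a], [A → . g], [A' → . A], [C → . *], [C → . g] }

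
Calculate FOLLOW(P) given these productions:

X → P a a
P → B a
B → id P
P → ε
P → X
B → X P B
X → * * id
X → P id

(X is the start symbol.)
{ '*', 'a', 'id' }

In X → P a a: P is followed by a a, add FIRST(a a) \ {ε} = { 'a' }
In B → id P: P is at the end, add FOLLOW(B)
In B → X P B: P is followed by B, add FIRST(B) \ {ε} = { '*', 'a', 'id' }
In X → P id: P is followed by id, add FIRST(id) \ {ε} = { 'id' }

The FOLLOW sets referred to above (computed the same way, to a fixed point):
  FOLLOW(B) = { 'a' }

Taking the union: FOLLOW(P) = { '*', 'a', 'id' }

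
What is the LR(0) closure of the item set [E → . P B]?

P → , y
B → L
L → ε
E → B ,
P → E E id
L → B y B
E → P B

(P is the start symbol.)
Start with: [E → . P B]
  [E → . P B] has the dot before P: add [P → . , y], [P → . E E id]
  [P → . E E id] has the dot before E: add [E → . B ,]
  [E → . B ,] has the dot before B: add [B → . L]
  [B → . L] has the dot before L: add [L → .], [L → . B y B]
No further items can be added.

CLOSURE = { [B → . L], [E → . B ,], [E → . P B], [L → . B y B], [L → .], [P → . , y], [P → . E E id] }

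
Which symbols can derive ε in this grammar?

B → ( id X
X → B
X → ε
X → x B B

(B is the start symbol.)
{ 'X' }

A non-terminal is nullable if it can derive ε (the empty string): either it has an ε-production, or it has a production whose right-hand side consists entirely of nullable non-terminals.

ε-productions: X → ε
So X is immediately nullable.
No further non-terminal can be added: every production for the remaining non-terminals contains a terminal or a non-nullable non-terminal.
Nullable = { 'X' }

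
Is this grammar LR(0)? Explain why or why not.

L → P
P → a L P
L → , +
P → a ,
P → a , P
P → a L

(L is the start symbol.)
No. Shift-reduce conflict between [P → a , .] and [L → , . +]

A grammar is LR(0) if no state in the canonical LR(0) collection has:
  - both a shift item (dot before a terminal) and a complete item (shift-reduce conflict), or
  - two or more complete items (reduce-reduce conflict; the accept item [L' → L .] counts as a complete item here).

Augment with L' → L and build the canonical LR(0) collection (I0 = CLOSURE({[L' → . L]}), then GOTO on every symbol after a dot until no new states appear). It has 10 states:
  I0: { [L → . , +], [L → . P], [L' → . L], [P → . a , P], [P → . a ,], [P → . a L P], [P → . a L] }  — shift
  I1: { [L → , . +] }  — shift
  I2: { [L' → L .] }  — accept
  I3: { [L → P .] }  — reduce
  I4: { [L → . , +], [L → . P], [P → . a , P], [P → . a ,], [P → . a L P], [P → . a L], [P → a . , P], [P → a . ,], [P → a . L P], [P → a . L] }  — shift
  I5: { [L → , . +], [P → . a , P], [P → . a ,], [P → . a L P], [P → . a L], [P → a , . P], [P → a , .] }  — shift, reduce
  I6: { [P → . a , P], [P → . a ,], [P → . a L P], [P → . a L], [P → a L . P], [P → a L .] }  — shift, reduce
  I7: { [P → a L P .] }  — reduce
  I8: { [L → , + .] }  — reduce
  I9: { [P → a , P .] }  — reduce

Conflict in state I5:
  Shift-reduce conflict between [P → a , .] and [L → , . +]
So the grammar is NOT LR(0).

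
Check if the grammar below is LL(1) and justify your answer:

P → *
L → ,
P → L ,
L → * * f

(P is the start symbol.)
No. Predict set conflict for P: { '*' }

A grammar is LL(1) if for each non-terminal N with multiple productions, the predict sets of those productions are pairwise disjoint, where PREDICT(N → α) = (FIRST(α) \ {ε}) ∪ (FOLLOW(N) if α ⇒* ε).

Relevant sets:
  FIRST(L) = { '*', ',' }

For P:
  PREDICT(P → '*') = { '*' }
  PREDICT(P → L ',') = { '*', ',' }
For L:
  PREDICT(L → ',') = { ',' }
  PREDICT(L → '*' '*' f) = { '*' }

Conflict found: Predict set conflict for P: { '*' }
The grammar is NOT LL(1).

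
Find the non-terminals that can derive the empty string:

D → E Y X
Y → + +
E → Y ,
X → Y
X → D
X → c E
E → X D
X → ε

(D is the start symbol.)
ε-productions: X → ε
So X is immediately nullable.
No further non-terminal can be added: every production for the remaining non-terminals contains a terminal or a non-nullable non-terminal.
Nullable = { 'X' }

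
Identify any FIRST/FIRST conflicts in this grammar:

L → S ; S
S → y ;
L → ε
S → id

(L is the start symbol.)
No FIRST/FIRST conflicts.

A FIRST/FIRST conflict occurs when two productions N → α and N → β for the same non-terminal have FIRST(α) ∩ FIRST(β) ≠ ∅ (with ε ∈ FIRST of a nullable right-hand side, so two nullable alternatives also conflict).

FIRST sets of the non-terminals at (or reachable through a nullable prefix from) the front of some alternative:
  FIRST(S) = { 'id', 'y' }

Productions for L:
  L → S ; S: FIRST = { 'id', 'y' }
  L → ε: FIRST = { ε }
Productions for S:
  S → y ;: FIRST = { 'y' }
  S → id: FIRST = { 'id' }

All alternatives of each non-terminal have pairwise disjoint FIRST sets.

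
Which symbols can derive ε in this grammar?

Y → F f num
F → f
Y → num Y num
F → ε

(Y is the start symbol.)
{ 'F' }

A non-terminal is nullable if it can derive ε (the empty string): either it has an ε-production, or it has a production whose right-hand side consists entirely of nullable non-terminals.

ε-productions: F → ε
So F is immediately nullable.
No further non-terminal can be added: every production for the remaining non-terminals contains a terminal or a non-nullable non-terminal.
Nullable = { 'F' }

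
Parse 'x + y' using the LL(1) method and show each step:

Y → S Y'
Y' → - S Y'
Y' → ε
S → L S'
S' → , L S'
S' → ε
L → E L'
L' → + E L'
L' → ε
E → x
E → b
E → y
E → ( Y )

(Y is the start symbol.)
Stack is shown with the top on the left.

Stack           Input    Action
-------------------------------
Y $             x + y $  output Y → S Y'
S Y' $          x + y $  output S → L S'
L S' Y' $       x + y $  output L → E L'
E L' S' Y' $    x + y $  output E → x
x L' S' Y' $    x + y $  match 'x'
L' S' Y' $      + y $    output L' → + E L'
+ E L' S' Y' $  + y $    match '+'
E L' S' Y' $    y $      output E → y
y L' S' Y' $    y $      match 'y'
L' S' Y' $      $        output L' → ε
S' Y' $         $        output S' → ε
Y' $            $        output Y' → ε
$               $        accept

The string is accepted.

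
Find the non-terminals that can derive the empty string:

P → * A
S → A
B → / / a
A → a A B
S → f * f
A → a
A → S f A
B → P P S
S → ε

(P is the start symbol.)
{ 'S' }

ε-productions: S → ε
So S is immediately nullable.
No further non-terminal can be added: every production for the remaining non-terminals contains a terminal or a non-nullable non-terminal.
Nullable = { 'S' }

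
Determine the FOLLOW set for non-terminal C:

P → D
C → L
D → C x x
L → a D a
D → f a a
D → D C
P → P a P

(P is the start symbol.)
{ $, 'a', 'x' }

To compute FOLLOW(C), find every occurrence of C on a right-hand side N → α C β: add FIRST(β) \ {ε}, and if β is empty or nullable also add FOLLOW(N). Iterate to a fixed point.

In D → C x x: C is followed by x x, add FIRST(x x) \ {ε} = { 'x' }
In D → D C: C is at the end, add FOLLOW(D)

The FOLLOW sets referred to above (computed the same way, to a fixed point):
  FOLLOW(D) = { $, 'a' }

Taking the union: FOLLOW(C) = { $, 'a', 'x' }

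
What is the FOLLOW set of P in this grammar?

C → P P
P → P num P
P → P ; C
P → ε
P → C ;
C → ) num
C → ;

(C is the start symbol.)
To compute FOLLOW(P), find every occurrence of P on a right-hand side N → α P β: add FIRST(β) \ {ε}, and if β is empty or nullable also add FOLLOW(N). Iterate to a fixed point.

In C → P P: P is followed by P, add FIRST(P) \ {ε} = { ')', ';', 'num' }
  P is nullable, so also add FOLLOW(C)
In C → P P: P is at the end, add FOLLOW(C)
In P → P num P: P is followed by num P, add FIRST(num P) \ {ε} = { 'num' }
In P → P num P: P is at the end; this adds FOLLOW(P) to itself — nothing new
In P → P ; C: P is followed by ';' C, add FIRST(';' C) \ {ε} = { ';' }

The FOLLOW sets referred to above (computed the same way, to a fixed point):
  FOLLOW(C) = { $, ')', ';', 'num' }

Taking the union: FOLLOW(P) = { $, ')', ';', 'num' }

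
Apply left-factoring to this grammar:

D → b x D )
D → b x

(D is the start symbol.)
Left-factoring transforms A → αβ₁ | αβ₂ into A → αA' and A' → β₁ | β₂
(α is the longest common prefix among the alternatives). Repeat until
no nonterminal has two alternatives with a common prefix.

Round 1: D has alternatives sharing prefix 'b x'. Introduce D': D → b x D'
  Add: D' → D )
  Add: D' → ε

No remaining common prefixes — done.

Resulting grammar:
D → b x D'
D' → D )
D' → ε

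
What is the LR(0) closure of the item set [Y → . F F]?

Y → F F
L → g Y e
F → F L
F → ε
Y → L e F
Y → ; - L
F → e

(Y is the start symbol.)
{ [F → . F L], [F → . e], [F → .], [Y → . F F] }

To compute CLOSURE, for each item [A → α.Bβ] where B is a non-terminal, add [B → .γ] for all productions B → γ; repeat for the newly added items until nothing changes.

Start with: [Y → . F F]
  [Y → . F F] has the dot before F: add [F → . F L], [F → .], [F → . e]
No further items can be added.

CLOSURE = { [F → . F L], [F → . e], [F → .], [Y → . F F] }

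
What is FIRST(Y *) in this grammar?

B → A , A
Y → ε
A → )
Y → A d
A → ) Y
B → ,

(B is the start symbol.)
{ ')', '*' }

FIRST sets of the non-terminals involved (from the grammar, by fixed-point iteration):
  FIRST(Y) = { ')', ε }

To compute FIRST(Y *), process the symbols left to right:
Symbol Y is a non-terminal. Add FIRST(Y) \ {ε} = { ')' }
Y is nullable (ε ∈ FIRST(Y)), continue to the next symbol.
Symbol * is a terminal. Add '*' and stop.
FIRST(Y *) = { ')', '*' }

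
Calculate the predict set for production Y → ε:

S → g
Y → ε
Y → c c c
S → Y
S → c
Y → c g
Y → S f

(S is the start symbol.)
PREDICT(Y → ε) = (FIRST(RHS) \ {ε}) ∪ (FOLLOW(Y) if ε ∈ FIRST(RHS), i.e. RHS ⇒* ε)
The right-hand side is ε (FIRST(ε) = { ε }), so the predict set is FOLLOW(Y) = { $, 'f' }
PREDICT(Y → ε) = { $, 'f' }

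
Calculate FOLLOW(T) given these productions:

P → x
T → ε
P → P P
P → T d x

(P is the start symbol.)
To compute FOLLOW(T), find every occurrence of T on a right-hand side N → α T β: add FIRST(β) \ {ε}, and if β is empty or nullable also add FOLLOW(N). Iterate to a fixed point.

In P → T d x: T is followed by d x, add FIRST(d x) \ {ε} = { 'd' }

Taking the union: FOLLOW(T) = { 'd' }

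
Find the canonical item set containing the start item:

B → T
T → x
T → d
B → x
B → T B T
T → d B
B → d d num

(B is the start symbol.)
First, augment the grammar with B' → B
I₀ = CLOSURE({ [B' → . B] }):
  [B' → . B] has the dot before B: add [B → . T], [B → . x], [B → . T B T], [B → . d d num]
  [B → . T] has the dot before T: add [T → . x], [T → . d], [T → . d B]
No further items can be added.

I₀ = { [B → . T B T], [B → . T], [B → . d d num], [B → . x], [B' → . B], [T → . d B], [T → . d], [T → . x] }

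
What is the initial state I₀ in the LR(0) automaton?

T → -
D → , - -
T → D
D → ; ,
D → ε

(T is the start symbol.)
First, augment the grammar with T' → T
I₀ = CLOSURE({ [T' → . T] }):
  [T' → . T] has the dot before T: add [T → . -], [T → . D]
  [T → . D] has the dot before D: add [D → . , - -], [D → . ; ,], [D → .]
No further items can be added.

I₀ = { [D → . , - -], [D → . ; ,], [D → .], [T → . -], [T → . D], [T' → . T] }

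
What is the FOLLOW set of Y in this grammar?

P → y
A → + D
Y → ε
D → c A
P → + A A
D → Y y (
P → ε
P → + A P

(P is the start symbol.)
To compute FOLLOW(Y), find every occurrence of Y on a right-hand side N → α Y β: add FIRST(β) \ {ε}, and if β is empty or nullable also add FOLLOW(N). Iterate to a fixed point.

In D → Y y (: Y is followed by y '(', add FIRST(y '(') \ {ε} = { 'y' }

Taking the union: FOLLOW(Y) = { 'y' }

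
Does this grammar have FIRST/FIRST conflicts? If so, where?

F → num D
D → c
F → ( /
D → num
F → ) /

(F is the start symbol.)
No FIRST/FIRST conflicts.

A FIRST/FIRST conflict occurs when two productions N → α and N → β for the same non-terminal have FIRST(α) ∩ FIRST(β) ≠ ∅ (with ε ∈ FIRST of a nullable right-hand side, so two nullable alternatives also conflict).

Productions for F:
  F → num D: FIRST = { 'num' }
  F → ( /: FIRST = { '(' }
  F → ) /: FIRST = { ')' }
Productions for D:
  D → c: FIRST = { 'c' }
  D → num: FIRST = { 'num' }

All alternatives of each non-terminal have pairwise disjoint FIRST sets.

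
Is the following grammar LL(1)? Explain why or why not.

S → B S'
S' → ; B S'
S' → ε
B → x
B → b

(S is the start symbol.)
A grammar is LL(1) if for each non-terminal N with multiple productions, the predict sets of those productions are pairwise disjoint, where PREDICT(N → α) = (FIRST(α) \ {ε}) ∪ (FOLLOW(N) if α ⇒* ε).

Relevant sets:
  FOLLOW(S') = { $ }

For S':
  PREDICT(S' → ';' B S') = { ';' }
  PREDICT(S' → ε) = { $ }
For B:
  PREDICT(B → x) = { 'x' }
  PREDICT(B → b) = { 'b' }
S has a single production, so nothing to check there.

All predict sets are disjoint. The grammar IS LL(1).

Answer: Yes, the grammar is LL(1).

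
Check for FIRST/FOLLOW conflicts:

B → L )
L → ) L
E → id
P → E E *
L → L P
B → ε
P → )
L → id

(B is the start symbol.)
No FIRST/FOLLOW conflicts.

A FIRST/FOLLOW conflict occurs when a non-terminal N has a nullable alternative N → β (β ⇒* ε) and another alternative N → α with FIRST(α) ∩ FOLLOW(N) ≠ ∅: on such a lookahead the parser cannot decide between expanding α and letting N vanish via β.

Nullable non-terminals: B.
FIRST sets used below: FIRST(L) = { ')', 'id' }

B: nullable alternative(s) B → ε; FOLLOW(B) = { $ }
  B → L ): FIRST \ {ε} = { ')', 'id' } — disjoint from FOLLOW(B)
  B → ε: FIRST \ {ε} = { } — this is the only nullable alternative, skip

E, L, P have no nullable alternative, so no FIRST/FOLLOW check is needed there.

No FIRST/FOLLOW conflicts found.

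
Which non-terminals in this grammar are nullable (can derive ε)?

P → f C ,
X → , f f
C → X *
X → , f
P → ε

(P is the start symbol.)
A non-terminal is nullable if it can derive ε (the empty string): either it has an ε-production, or it has a production whose right-hand side consists entirely of nullable non-terminals.

ε-productions: P → ε
So P is immediately nullable.
No further non-terminal can be added: every production for the remaining non-terminals contains a terminal or a non-nullable non-terminal.
Nullable = { 'P' }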